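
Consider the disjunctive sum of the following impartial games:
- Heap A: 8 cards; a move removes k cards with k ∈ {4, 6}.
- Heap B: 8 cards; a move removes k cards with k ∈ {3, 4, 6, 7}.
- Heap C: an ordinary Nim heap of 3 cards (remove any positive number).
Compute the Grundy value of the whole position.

Build the Grundy sequence for heap A with g(k) = mex{g(k−s) : s ∈ {4, 6}, s ≤ k}:
g(0) = mex{} = 0
g(1) = mex{} = 0
g(2) = mex{} = 0
g(3) = mex{} = 0
g(4) = mex{0} = 1
g(5) = mex{0} = 1
g(6) = mex{0} = 1
g(7) = mex{0} = 1
g(8) = mex{0,1} = 2
So g(8) = 2.
Grundy values for heap B (subtraction set {3, 4, 6, 7}):
k:     0  1  2  3  4  5  6  7  8
g(k):  0  0  0  1  1  1  2  2  2
So g(8) = 2.
Heap C is a plain Nim heap of size 3, so its Grundy value is 3.
By the Sprague-Grundy theorem, the Grundy value of a sum of independent games is the XOR of the component values.
Combined value = 2 ⊕ 2 ⊕ 3 = 3.

3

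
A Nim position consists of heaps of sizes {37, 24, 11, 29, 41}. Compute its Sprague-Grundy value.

2

Compute the nim-sum pairwise:
37 XOR 24 = 61
61 XOR 11 = 54
54 XOR 29 = 43
43 XOR 41 = 2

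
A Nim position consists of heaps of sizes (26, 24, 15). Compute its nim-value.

13

Nim-sum: 26 XOR 24 XOR 15 = 13.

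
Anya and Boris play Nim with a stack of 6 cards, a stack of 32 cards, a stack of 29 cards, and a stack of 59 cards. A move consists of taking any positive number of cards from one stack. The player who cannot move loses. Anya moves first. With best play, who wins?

Write each in binary and XOR column by column:
  000110  (6)
  100000  (32)
  011101  (29)
  111011  (59)
  ------
  000000  (0)
The nim-sum is 0, so this is a P-position: the player to move is in a losing position under optimal play; Anya is about to move from it and so loses — Boris wins.

Boris wins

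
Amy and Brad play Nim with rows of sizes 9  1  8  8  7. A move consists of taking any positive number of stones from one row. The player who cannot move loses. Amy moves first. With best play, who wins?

Compute the nim-sum pairwise:
9 ⊕ 1 = 8
8 ⊕ 8 = 0
0 ⊕ 8 = 8
8 ⊕ 7 = 15
The nim-sum is 15 ≠ 0, so this is an N-position: the player to move can win; Amy has a winning move.

Amy wins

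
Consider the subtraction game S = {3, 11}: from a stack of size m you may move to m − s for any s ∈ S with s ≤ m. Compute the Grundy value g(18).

Build the Grundy sequence with g(k) = mex{g(k−s) : s ∈ {3, 11}, s ≤ k}:
k:     0  1  2  3  4  5  6  7  8  9 10 11 12 13 14 15 16 17 18
g(k):  0  0  0  1  1  1  0  0  0  1  1  1  2  2  0  0  0  1  1
So g(18) = 1.

1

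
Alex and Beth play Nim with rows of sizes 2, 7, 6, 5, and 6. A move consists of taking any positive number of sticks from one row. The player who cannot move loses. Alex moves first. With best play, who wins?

Beth wins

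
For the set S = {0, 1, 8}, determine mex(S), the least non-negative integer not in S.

2

The values 0, 1 are all present; 2 is the first non-negative integer missing from the set.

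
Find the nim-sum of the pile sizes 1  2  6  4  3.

Compute the nim-sum pairwise:
1 ⊕ 2 = 3
3 ⊕ 6 = 5
5 ⊕ 4 = 1
1 ⊕ 3 = 2

2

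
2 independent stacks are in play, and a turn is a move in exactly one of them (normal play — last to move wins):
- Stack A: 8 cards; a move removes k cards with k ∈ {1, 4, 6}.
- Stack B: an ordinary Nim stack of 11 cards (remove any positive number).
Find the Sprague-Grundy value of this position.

Grundy values for stack A (subtraction set {1, 4, 6}):
g(0) = mex{} = 0
g(1) = mex{0} = 1
g(2) = mex{1} = 0
g(3) = mex{0} = 1
g(4) = mex{0,1} = 2
g(5) = mex{1,2} = 0
g(6) = mex{0} = 1
g(7) = mex{1} = 0
g(8) = mex{0,2} = 1
So g(8) = 1.
Stack B is a plain Nim stack of size 11, so its Grundy value is 11.
The value of a disjunctive sum is the nim-sum of the parts.
Combined value = 1 ⊕ 11 = 10.

10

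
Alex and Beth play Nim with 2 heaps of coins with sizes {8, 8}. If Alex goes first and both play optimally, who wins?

Compute the nim-sum pairwise:
8 XOR 8 = 0
The nim-sum is 0, so this is a P-position: the player to move is in a losing position under optimal play; Alex is about to move from it and so loses — Beth wins.

Beth wins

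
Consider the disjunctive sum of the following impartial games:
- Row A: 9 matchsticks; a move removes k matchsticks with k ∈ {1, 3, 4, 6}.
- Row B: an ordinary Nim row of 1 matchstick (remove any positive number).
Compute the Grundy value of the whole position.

Build the Grundy sequence for row A with g(k) = mex{g(k−s) : s ∈ {1, 3, 4, 6}, s ≤ k}:
g(0) = mex{} = 0
g(1) = mex{0} = 1
g(2) = mex{1} = 0
g(3) = mex{0} = 1
g(4) = mex{0,1} = 2
g(5) = mex{0,1,2} = 3
g(6) = mex{0,1,3} = 2
g(7) = mex{1,2} = 0
g(8) = mex{0,2,3} = 1
g(9) = mex{1,2,3} = 0
So g(9) = 0.
Row B is a plain Nim row of size 1, so its Grundy value is 1.
The value of a disjunctive sum is the nim-sum of the parts.
Combined value = 0 ⊕ 1 = 1.

1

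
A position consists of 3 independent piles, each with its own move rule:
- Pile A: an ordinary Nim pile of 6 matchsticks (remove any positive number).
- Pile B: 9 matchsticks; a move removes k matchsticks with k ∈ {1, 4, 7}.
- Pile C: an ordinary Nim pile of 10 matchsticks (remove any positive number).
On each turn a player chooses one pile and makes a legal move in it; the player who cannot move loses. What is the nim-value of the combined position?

13

Pile A is a plain Nim pile of size 6, so its Grundy value is 6.
Grundy values for pile B (subtraction set {1, 4, 7}):
k:     0  1  2  3  4  5  6  7  8  9
g(k):  0  1  0  1  2  0  1  2  0  1
So g(9) = 1.
Pile C is a plain Nim pile of size 10, so its Grundy value is 10.
The value of a disjunctive sum is the nim-sum of the parts.
Combined value = 6 XOR 1 XOR 10 = 13.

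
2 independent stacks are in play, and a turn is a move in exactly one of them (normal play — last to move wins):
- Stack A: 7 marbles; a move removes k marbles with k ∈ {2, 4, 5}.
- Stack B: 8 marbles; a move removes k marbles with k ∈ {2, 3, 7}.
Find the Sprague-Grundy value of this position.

Grundy values for stack A (subtraction set {2, 4, 5}):
k:     0  1  2  3  4  5  6  7
g(k):  0  0  1  1  2  2  3  0
So g(7) = 0.
Grundy values for stack B (subtraction set {2, 3, 7}):
k:     0  1  2  3  4  5  6  7  8
g(k):  0  0  1  1  2  0  0  1  1
So g(8) = 1.
The value of a disjunctive sum is the nim-sum of the parts.
Combined value = 0 XOR 1 = 1.

1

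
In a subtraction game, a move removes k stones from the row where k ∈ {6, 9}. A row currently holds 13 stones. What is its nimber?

2

Compute g(0), g(1), … for moves {6, 9}:
k:     0  1  2  3  4  5  6  7  8  9 10 11 12 13
g(k):  0  0  0  0  0  0  1  1  1  1  1  1  2  2
So g(13) = 2.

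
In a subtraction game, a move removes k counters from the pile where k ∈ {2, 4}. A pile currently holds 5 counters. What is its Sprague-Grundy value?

2

Compute g(0), g(1), … for moves {2, 4}:
g(0) = mex{} = 0
g(1) = mex{} = 0
g(2) = mex{0} = 1
g(3) = mex{0} = 1
g(4) = mex{0,1} = 2
g(5) = mex{0,1} = 2
So g(5) = 2.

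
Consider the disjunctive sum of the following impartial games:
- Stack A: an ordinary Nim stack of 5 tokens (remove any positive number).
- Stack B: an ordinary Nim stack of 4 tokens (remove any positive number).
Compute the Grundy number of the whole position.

Stack A is a plain Nim stack of size 5, so its Grundy value is 5.
Stack B is a plain Nim stack of size 4, so its Grundy value is 4.
By the Sprague-Grundy theorem, the Grundy value of a sum of independent games is the XOR of the component values.
Combined value = 5 XOR 4 = 1.

1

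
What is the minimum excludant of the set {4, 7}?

0

0 is not in the set, so the mex is 0.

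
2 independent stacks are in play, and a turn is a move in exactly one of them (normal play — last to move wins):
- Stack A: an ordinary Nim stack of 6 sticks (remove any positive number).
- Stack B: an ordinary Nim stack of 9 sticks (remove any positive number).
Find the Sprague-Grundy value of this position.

15

Stack A is a plain Nim stack of size 6, so its Grundy value is 6.
Stack B is a plain Nim stack of size 9, so its Grundy value is 9.
The value of a disjunctive sum is the nim-sum of the parts.
Combined value = 6 XOR 9 = 15.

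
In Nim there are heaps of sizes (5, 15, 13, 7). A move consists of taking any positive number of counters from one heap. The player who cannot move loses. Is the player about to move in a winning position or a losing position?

Losing position

Nim-sum: 5 ^ 15 ^ 13 ^ 7 = 0.
The nim-sum is 0, so this is a P-position: the player to move is in a losing position under optimal play.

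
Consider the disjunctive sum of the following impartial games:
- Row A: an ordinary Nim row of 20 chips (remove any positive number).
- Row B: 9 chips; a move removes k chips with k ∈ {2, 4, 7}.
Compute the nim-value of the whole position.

20

Row A is a plain Nim row of size 20, so its Grundy value is 20.
For row B, compute g(0), g(1), … with moves {2, 4, 7}:
k:     0  1  2  3  4  5  6  7  8  9
g(k):  0  0  1  1  2  2  0  3  1  0
So g(9) = 0.
By the Sprague-Grundy theorem, the Grundy value of a sum of independent games is the XOR of the component values.
Combined value = 20 XOR 0 = 20.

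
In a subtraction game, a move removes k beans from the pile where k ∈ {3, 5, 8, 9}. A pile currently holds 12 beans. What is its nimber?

0

Compute g(0), g(1), … for moves {3, 5, 8, 9}:
g(0) = mex{} = 0
g(1) = mex{} = 0
g(2) = mex{} = 0
g(3) = mex{0} = 1
g(4) = mex{0} = 1
g(5) = mex{0} = 1
g(6) = mex{0,1} = 2
g(7) = mex{0,1} = 2
g(8) = mex{0,1} = 2
g(9) = mex{0,1,2} = 3
g(10) = mex{0,1,2} = 3
g(11) = mex{0,1,2} = 3
g(12) = mex{1,2,3} = 0
So g(12) = 0.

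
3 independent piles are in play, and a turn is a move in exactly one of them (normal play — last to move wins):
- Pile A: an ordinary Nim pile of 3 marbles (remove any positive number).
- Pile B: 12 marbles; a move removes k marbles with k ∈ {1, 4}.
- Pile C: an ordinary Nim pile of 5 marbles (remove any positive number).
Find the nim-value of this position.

6

Pile A is a plain Nim pile of size 3, so its Grundy value is 3.
Build the Grundy sequence for pile B with g(k) = mex{g(k−s) : s ∈ {1, 4}, s ≤ k}:
k:     0  1  2  3  4  5  6  7  8  9 10 11 12
g(k):  0  1  0  1  2  0  1  0  1  2  0  1  0
So g(12) = 0.
Pile C is a plain Nim pile of size 5, so its Grundy value is 5.
The value of a disjunctive sum is the nim-sum of the parts.
Combined value = 3 XOR 0 XOR 5 = 6.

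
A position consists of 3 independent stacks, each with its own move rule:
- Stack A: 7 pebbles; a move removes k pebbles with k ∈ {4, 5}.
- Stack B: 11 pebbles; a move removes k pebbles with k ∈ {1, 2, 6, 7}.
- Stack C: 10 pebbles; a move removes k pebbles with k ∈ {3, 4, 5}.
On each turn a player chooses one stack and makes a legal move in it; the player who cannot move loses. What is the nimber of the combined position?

Grundy values for stack A (subtraction set {4, 5}):
g(0) = mex{} = 0
g(1) = mex{} = 0
g(2) = mex{} = 0
g(3) = mex{} = 0
g(4) = mex{0} = 1
g(5) = mex{0} = 1
g(6) = mex{0} = 1
g(7) = mex{0} = 1
So g(7) = 1.
Build the Grundy sequence for stack B with g(k) = mex{g(k−s) : s ∈ {1, 2, 6, 7}, s ≤ k}:
k:     0  1  2  3  4  5  6  7  8  9 10 11
g(k):  0  1  2  0  1  2  3  4  0  1  2  0
So g(11) = 0.
Build the Grundy sequence for stack C with g(k) = mex{g(k−s) : s ∈ {3, 4, 5}, s ≤ k}:
g(0) = mex{} = 0
g(1) = mex{} = 0
g(2) = mex{} = 0
g(3) = mex{0} = 1
g(4) = mex{0} = 1
g(5) = mex{0} = 1
g(6) = mex{0,1} = 2
g(7) = mex{0,1} = 2
g(8) = mex{1} = 0
g(9) = mex{1,2} = 0
g(10) = mex{1,2} = 0
So g(10) = 0.
The value of a disjunctive sum is the nim-sum of the parts.
Combined value = 1 ⊕ 0 ⊕ 0 = 1.

1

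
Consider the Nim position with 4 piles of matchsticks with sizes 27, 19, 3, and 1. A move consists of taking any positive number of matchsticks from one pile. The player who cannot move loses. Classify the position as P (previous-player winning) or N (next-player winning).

N-position

Compute the nim-sum pairwise:
27 ^ 19 = 8
8 ^ 3 = 11
11 ^ 1 = 10
The nim-sum is 10 ≠ 0, so this is an N-position: the player to move can win.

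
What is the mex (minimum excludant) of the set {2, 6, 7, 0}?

0 is in the set but 1 is not, so the mex is 1.

1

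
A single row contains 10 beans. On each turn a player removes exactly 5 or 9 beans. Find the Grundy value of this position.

Build the Grundy sequence with g(k) = mex{g(k−s) : s ∈ {5, 9}, s ≤ k}:
g(0) = mex{} = 0
g(1) = mex{} = 0
g(2) = mex{} = 0
g(3) = mex{} = 0
g(4) = mex{} = 0
g(5) = mex{0} = 1
g(6) = mex{0} = 1
g(7) = mex{0} = 1
g(8) = mex{0} = 1
g(9) = mex{0} = 1
g(10) = mex{0,1} = 2
So g(10) = 2.

2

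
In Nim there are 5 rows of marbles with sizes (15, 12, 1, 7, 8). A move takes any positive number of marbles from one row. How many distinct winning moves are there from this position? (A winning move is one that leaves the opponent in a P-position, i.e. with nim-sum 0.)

Write each in binary and XOR column by column:
  1111  (15)
  1100  (12)
  0001  (1)
  0111  (7)
  1000  (8)
  ----
  1101  (13)
The overall nim-sum is X = 13. A row of size p has a winning move iff p XOR X < p (reduce it to p XOR X).
  15: 15 XOR 13 = 2 < 15 — winning move (to 2).
  12: 12 XOR 13 = 1 < 12 — winning move (to 1).
  1: 1 XOR 13 = 12 ≥ 1 — no move.
  7: 7 XOR 13 = 10 ≥ 7 — no move.
  8: 8 XOR 13 = 5 < 8 — winning move (to 5).
That gives 3 winning moves.

3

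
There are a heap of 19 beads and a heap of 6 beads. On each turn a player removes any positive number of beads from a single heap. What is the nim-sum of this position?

Compute the nim-sum pairwise:
19 ^ 6 = 21

21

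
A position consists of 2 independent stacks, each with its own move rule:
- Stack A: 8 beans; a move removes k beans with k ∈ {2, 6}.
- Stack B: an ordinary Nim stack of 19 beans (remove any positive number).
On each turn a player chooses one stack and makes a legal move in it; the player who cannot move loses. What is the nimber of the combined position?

19

For stack A, compute g(0), g(1), … with moves {2, 6}:
g(0) = mex{} = 0
g(1) = mex{} = 0
g(2) = mex{0} = 1
g(3) = mex{0} = 1
g(4) = mex{1} = 0
g(5) = mex{1} = 0
g(6) = mex{0} = 1
g(7) = mex{0} = 1
g(8) = mex{1} = 0
So g(8) = 0.
Stack B is a plain Nim stack of size 19, so its Grundy value is 19.
The value of a disjunctive sum is the nim-sum of the parts.
Combined value = 0 ⊕ 19 = 19.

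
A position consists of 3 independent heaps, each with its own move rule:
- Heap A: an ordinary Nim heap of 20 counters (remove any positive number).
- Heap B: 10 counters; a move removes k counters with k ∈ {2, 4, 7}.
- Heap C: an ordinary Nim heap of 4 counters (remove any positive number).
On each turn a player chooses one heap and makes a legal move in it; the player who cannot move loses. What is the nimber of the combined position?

18

Heap A is a plain Nim heap of size 20, so its Grundy value is 20.
For heap B, compute g(0), g(1), … with moves {2, 4, 7}:
k:     0  1  2  3  4  5  6  7  8  9 10
g(k):  0  0  1  1  2  2  0  3  1  0  2
So g(10) = 2.
Heap C is a plain Nim heap of size 4, so its Grundy value is 4.
By the Sprague-Grundy theorem, the Grundy value of a sum of independent games is the XOR of the component values.
Combined value = 20 ⊕ 2 ⊕ 4 = 18.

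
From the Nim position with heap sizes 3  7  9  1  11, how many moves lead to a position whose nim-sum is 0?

Write each in binary and XOR column by column:
  0011  (3)
  0111  (7)
  1001  (9)
  0001  (1)
  1011  (11)
  ----
  0111  (7)
The overall nim-sum is X = 7. A heap of size p has a winning move iff p XOR X < p (reduce it to p XOR X).
  3: 3 XOR 7 = 4 ≥ 3 — no move.
  7: 7 XOR 7 = 0 < 7 — winning move (to 0).
  9: 9 XOR 7 = 14 ≥ 9 — no move.
  1: 1 XOR 7 = 6 ≥ 1 — no move.
  11: 11 XOR 7 = 12 ≥ 11 — no move.
That gives 1 winning move.

1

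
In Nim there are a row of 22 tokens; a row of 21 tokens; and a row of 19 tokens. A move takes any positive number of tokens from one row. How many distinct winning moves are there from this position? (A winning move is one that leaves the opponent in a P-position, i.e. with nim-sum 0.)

3

In binary:
  10110  (22)
  10101  (21)
  10011  (19)
  -----
  10000  (16)
The overall nim-sum is X = 16. A row of size p has a winning move iff p XOR X < p (reduce it to p XOR X).
  22: 22 XOR 16 = 6 < 22 — winning move (to 6).
  21: 21 XOR 16 = 5 < 21 — winning move (to 5).
  19: 19 XOR 16 = 3 < 19 — winning move (to 3).
That gives 3 winning moves.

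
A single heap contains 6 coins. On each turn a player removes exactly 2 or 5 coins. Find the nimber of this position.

1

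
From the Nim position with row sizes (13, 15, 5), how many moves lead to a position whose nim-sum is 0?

Write each in binary and XOR column by column:
  1101  (13)
  1111  (15)
  0101  (5)
  ----
  0111  (7)
The overall nim-sum is X = 7. A row of size p has a winning move iff p XOR X < p (reduce it to p XOR X).
  13: 13 XOR 7 = 10 < 13 — winning move (to 10).
  15: 15 XOR 7 = 8 < 15 — winning move (to 8).
  5: 5 XOR 7 = 2 < 5 — winning move (to 2).
That gives 3 winning moves.

3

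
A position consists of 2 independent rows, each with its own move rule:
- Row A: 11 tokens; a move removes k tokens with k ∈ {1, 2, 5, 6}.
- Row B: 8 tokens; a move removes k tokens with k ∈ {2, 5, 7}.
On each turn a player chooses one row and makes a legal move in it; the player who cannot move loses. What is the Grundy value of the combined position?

3

Grundy values for row A (subtraction set {1, 2, 5, 6}):
g(0) = mex{} = 0
g(1) = mex{0} = 1
g(2) = mex{0,1} = 2
g(3) = mex{1,2} = 0
g(4) = mex{0,2} = 1
g(5) = mex{0,1} = 2
g(6) = mex{0,1,2} = 3
g(7) = mex{1,2,3} = 0
g(8) = mex{0,2,3} = 1
g(9) = mex{0,1} = 2
g(10) = mex{1,2} = 0
g(11) = mex{0,2,3} = 1
So g(11) = 1.
For row B, compute g(0), g(1), … with moves {2, 5, 7}:
g(0) = mex{} = 0
g(1) = mex{} = 0
g(2) = mex{0} = 1
g(3) = mex{0} = 1
g(4) = mex{1} = 0
g(5) = mex{0,1} = 2
g(6) = mex{0} = 1
g(7) = mex{0,1,2} = 3
g(8) = mex{0,1} = 2
So g(8) = 2.
By the Sprague-Grundy theorem, the Grundy value of a sum of independent games is the XOR of the component values.
Combined value = 1 XOR 2 = 3.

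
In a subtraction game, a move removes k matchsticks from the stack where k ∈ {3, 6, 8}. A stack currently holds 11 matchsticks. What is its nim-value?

0

Compute g(0), g(1), … for moves {3, 6, 8}:
g(0) = mex{} = 0
g(1) = mex{} = 0
g(2) = mex{} = 0
g(3) = mex{0} = 1
g(4) = mex{0} = 1
g(5) = mex{0} = 1
g(6) = mex{0,1} = 2
g(7) = mex{0,1} = 2
g(8) = mex{0,1} = 2
g(9) = mex{0,1,2} = 3
g(10) = mex{0,1,2} = 3
g(11) = mex{1,2} = 0
So g(11) = 0.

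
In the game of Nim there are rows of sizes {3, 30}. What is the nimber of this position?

Compute the nim-sum pairwise:
3 ^ 30 = 29

29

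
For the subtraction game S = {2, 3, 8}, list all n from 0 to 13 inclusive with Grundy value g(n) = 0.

Grundy values for subtraction set {2, 3, 8}:
g(0) = mex{} = 0
g(1) = mex{} = 0
g(2) = mex{0} = 1
g(3) = mex{0} = 1
g(4) = mex{0,1} = 2
g(5) = mex{1} = 0
g(6) = mex{1,2} = 0
g(7) = mex{0,2} = 1
g(8) = mex{0} = 1
g(9) = mex{0,1} = 2
g(10) = mex{1} = 0
g(11) = mex{1,2} = 0
g(12) = mex{0,2} = 1
g(13) = mex{0} = 1
The P-positions (g = 0) in 0..13 are 0, 1, 5, 6, 10, 11.

0, 1, 5, 6, 10, 11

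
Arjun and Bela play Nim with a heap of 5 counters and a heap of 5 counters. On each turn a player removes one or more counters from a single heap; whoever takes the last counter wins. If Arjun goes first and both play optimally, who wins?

Bela wins

Bitwise XOR of the heap sizes:
  101  (5)
  101  (5)
  ---
  000  (0)
The nim-sum is 0, so this is a P-position: the player to move is in a losing position under optimal play; Arjun is about to move from it and so loses — Bela wins.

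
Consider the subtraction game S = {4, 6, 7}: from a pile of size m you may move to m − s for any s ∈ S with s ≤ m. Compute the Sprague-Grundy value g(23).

Build the Grundy sequence with g(k) = mex{g(k−s) : s ∈ {4, 6, 7}, s ≤ k}:
k:     0  1  2  3  4  5  6  7  8  9 10 11 12 13 14 15 16 17 18 19 20 21 22 23
g(k):  0  0  0  0  1  1  1  1  2  2  2  0  0  0  0  1  1  1  1  2  2  2  0  0
So g(23) = 0.

0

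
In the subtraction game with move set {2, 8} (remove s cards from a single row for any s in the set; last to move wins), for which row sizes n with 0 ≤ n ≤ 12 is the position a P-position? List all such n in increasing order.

Grundy values for subtraction set {2, 8}:
g(0) = mex{} = 0
g(1) = mex{} = 0
g(2) = mex{0} = 1
g(3) = mex{0} = 1
g(4) = mex{1} = 0
g(5) = mex{1} = 0
g(6) = mex{0} = 1
g(7) = mex{0} = 1
g(8) = mex{0,1} = 2
g(9) = mex{0,1} = 2
g(10) = mex{1,2} = 0
g(11) = mex{1,2} = 0
g(12) = mex{0} = 1
The P-positions (g = 0) in 0..12 are 0, 1, 4, 5, 10, 11.

0, 1, 4, 5, 10, 11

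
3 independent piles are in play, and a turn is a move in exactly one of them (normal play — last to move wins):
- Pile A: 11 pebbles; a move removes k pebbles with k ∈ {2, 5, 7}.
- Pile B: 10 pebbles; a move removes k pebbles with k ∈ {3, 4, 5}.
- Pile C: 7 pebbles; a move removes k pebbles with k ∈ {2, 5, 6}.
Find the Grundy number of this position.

For pile A, compute g(0), g(1), … with moves {2, 5, 7}:
g(0) = mex{} = 0
g(1) = mex{} = 0
g(2) = mex{0} = 1
g(3) = mex{0} = 1
g(4) = mex{1} = 0
g(5) = mex{0,1} = 2
g(6) = mex{0} = 1
g(7) = mex{0,1,2} = 3
g(8) = mex{0,1} = 2
g(9) = mex{0,1,3} = 2
g(10) = mex{1,2} = 0
g(11) = mex{0,1,2} = 3
So g(11) = 3.
Build the Grundy sequence for pile B with g(k) = mex{g(k−s) : s ∈ {3, 4, 5}, s ≤ k}:
g(0) = mex{} = 0
g(1) = mex{} = 0
g(2) = mex{} = 0
g(3) = mex{0} = 1
g(4) = mex{0} = 1
g(5) = mex{0} = 1
g(6) = mex{0,1} = 2
g(7) = mex{0,1} = 2
g(8) = mex{1} = 0
g(9) = mex{1,2} = 0
g(10) = mex{1,2} = 0
So g(10) = 0.
For pile C, compute g(0), g(1), … with moves {2, 5, 6}:
k:     0  1  2  3  4  5  6  7
g(k):  0  0  1  1  0  2  1  3
So g(7) = 3.
By the Sprague-Grundy theorem, the Grundy value of a sum of independent games is the XOR of the component values.
Combined value = 3 ⊕ 0 ⊕ 3 = 0.

0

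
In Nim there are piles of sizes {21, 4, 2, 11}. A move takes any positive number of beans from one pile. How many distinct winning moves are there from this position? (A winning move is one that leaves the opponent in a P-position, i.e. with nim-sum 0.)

In binary:
  10101  (21)
  00100  (4)
  00010  (2)
  01011  (11)
  -----
  11000  (24)
The overall nim-sum is X = 24. A pile of size p has a winning move iff p XOR X < p (reduce it to p XOR X).
  21: 21 XOR 24 = 13 < 21 — winning move (to 13).
  4: 4 XOR 24 = 28 ≥ 4 — no move.
  2: 2 XOR 24 = 26 ≥ 2 — no move.
  11: 11 XOR 24 = 19 ≥ 11 — no move.
That gives 1 winning move.

1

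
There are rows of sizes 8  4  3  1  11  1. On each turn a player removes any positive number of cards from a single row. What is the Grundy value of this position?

In binary:
  1000  (8)
  0100  (4)
  0011  (3)
  0001  (1)
  1011  (11)
  0001  (1)
  ----
  0100  (4)

4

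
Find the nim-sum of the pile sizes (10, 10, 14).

14

Compute the nim-sum pairwise:
10 XOR 10 = 0
0 XOR 14 = 14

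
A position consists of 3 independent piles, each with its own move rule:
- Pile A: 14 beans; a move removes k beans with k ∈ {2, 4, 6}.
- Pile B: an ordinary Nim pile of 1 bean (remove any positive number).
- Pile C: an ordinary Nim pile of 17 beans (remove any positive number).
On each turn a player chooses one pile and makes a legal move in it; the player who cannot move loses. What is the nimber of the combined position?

19

For pile A, compute g(0), g(1), … with moves {2, 4, 6}:
g(0) = mex{} = 0
g(1) = mex{} = 0
g(2) = mex{0} = 1
g(3) = mex{0} = 1
g(4) = mex{0,1} = 2
g(5) = mex{0,1} = 2
g(6) = mex{0,1,2} = 3
g(7) = mex{0,1,2} = 3
g(8) = mex{1,2,3} = 0
g(9) = mex{1,2,3} = 0
g(10) = mex{0,2,3} = 1
g(11) = mex{0,2,3} = 1
g(12) = mex{0,1,3} = 2
g(13) = mex{0,1,3} = 2
g(14) = mex{0,1,2} = 3
So g(14) = 3.
Pile B is a plain Nim pile of size 1, so its Grundy value is 1.
Pile C is a plain Nim pile of size 17, so its Grundy value is 17.
The value of a disjunctive sum is the nim-sum of the parts.
Combined value = 3 ⊕ 1 ⊕ 17 = 19.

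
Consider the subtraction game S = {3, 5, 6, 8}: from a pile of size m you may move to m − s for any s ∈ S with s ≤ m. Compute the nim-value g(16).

Compute g(0), g(1), … for moves {3, 5, 6, 8}:
k:     0  1  2  3  4  5  6  7  8  9 10 11 12 13 14 15 16
g(k):  0  0  0  1  1  1  2  2  2  3  3  0  0  0  1  1  1
So g(16) = 1.

1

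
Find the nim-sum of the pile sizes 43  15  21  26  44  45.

Compute the nim-sum pairwise:
43 XOR 15 = 36
36 XOR 21 = 49
49 XOR 26 = 43
43 XOR 44 = 7
7 XOR 45 = 42

42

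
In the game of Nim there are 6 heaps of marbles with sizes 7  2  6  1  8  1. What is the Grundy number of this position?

11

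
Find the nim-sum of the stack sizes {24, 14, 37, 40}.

27

Compute the nim-sum pairwise:
24 ⊕ 14 = 22
22 ⊕ 37 = 51
51 ⊕ 40 = 27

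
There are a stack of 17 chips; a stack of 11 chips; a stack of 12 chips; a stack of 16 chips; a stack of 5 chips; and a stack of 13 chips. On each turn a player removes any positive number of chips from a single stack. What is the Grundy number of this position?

14

In binary:
  10001  (17)
  01011  (11)
  01100  (12)
  10000  (16)
  00101  (5)
  01101  (13)
  -----
  01110  (14)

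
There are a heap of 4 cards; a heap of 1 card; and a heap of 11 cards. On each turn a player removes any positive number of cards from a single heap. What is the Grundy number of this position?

14

Compute the nim-sum pairwise:
4 ^ 1 = 5
5 ^ 11 = 14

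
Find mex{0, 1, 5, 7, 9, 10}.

2

The values 0, 1 are all present; 2 is the first non-negative integer missing from the set.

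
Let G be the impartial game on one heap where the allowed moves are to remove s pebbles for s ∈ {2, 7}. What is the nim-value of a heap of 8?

2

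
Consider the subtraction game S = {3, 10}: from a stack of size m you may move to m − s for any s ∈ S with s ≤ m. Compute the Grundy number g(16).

1

Grundy values for subtraction set {3, 10}:
k:     0  1  2  3  4  5  6  7  8  9 10 11 12 13 14 15 16
g(k):  0  0  0  1  1  1  0  0  0  1  1  1  2  0  0  0  1
So g(16) = 1.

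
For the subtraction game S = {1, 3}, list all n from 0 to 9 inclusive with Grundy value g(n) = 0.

0, 2, 4, 6, 8

Compute g(0), g(1), … for moves {1, 3}:
g(0) = mex{} = 0
g(1) = mex{0} = 1
g(2) = mex{1} = 0
g(3) = mex{0} = 1
g(4) = mex{1} = 0
g(5) = mex{0} = 1
g(6) = mex{1} = 0
g(7) = mex{0} = 1
g(8) = mex{1} = 0
g(9) = mex{0} = 1
The P-positions (g = 0) in 0..9 are 0, 2, 4, 6, 8.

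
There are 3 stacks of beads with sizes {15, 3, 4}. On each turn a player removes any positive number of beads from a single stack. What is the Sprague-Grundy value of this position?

Nim-sum: 15 ^ 3 ^ 4 = 8.

8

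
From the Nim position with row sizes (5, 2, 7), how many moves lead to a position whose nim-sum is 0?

0

Nim-sum: 5 ⊕ 2 ⊕ 7 = 0.
The nim-sum is already 0, so every move leaves a nonzero nim-sum — there are no winning moves.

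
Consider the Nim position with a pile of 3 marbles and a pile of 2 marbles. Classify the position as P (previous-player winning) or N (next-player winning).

N-position

Compute the nim-sum pairwise:
3 ^ 2 = 1
The nim-sum is 1 ≠ 0, so this is an N-position: the player to move can win.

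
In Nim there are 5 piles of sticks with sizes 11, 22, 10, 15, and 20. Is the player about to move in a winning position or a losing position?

Winning position

Nim-sum: 11 ⊕ 22 ⊕ 10 ⊕ 15 ⊕ 20 = 12.
The nim-sum is 12 ≠ 0, so this is an N-position: the player to move can win.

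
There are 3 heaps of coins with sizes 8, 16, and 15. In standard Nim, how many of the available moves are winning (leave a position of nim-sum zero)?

Compute the nim-sum pairwise:
8 XOR 16 = 24
24 XOR 15 = 23
The overall nim-sum is X = 23. A heap of size p has a winning move iff p XOR X < p (reduce it to p XOR X).
  8: 8 XOR 23 = 31 ≥ 8 — no move.
  16: 16 XOR 23 = 7 < 16 — winning move (to 7).
  15: 15 XOR 23 = 24 ≥ 15 — no move.
That gives 1 winning move.

1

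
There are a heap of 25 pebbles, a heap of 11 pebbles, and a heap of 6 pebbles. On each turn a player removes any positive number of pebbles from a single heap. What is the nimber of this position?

20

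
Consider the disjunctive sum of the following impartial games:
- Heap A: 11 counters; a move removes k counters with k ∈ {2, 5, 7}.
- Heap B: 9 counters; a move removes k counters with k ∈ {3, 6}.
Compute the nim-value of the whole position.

For heap A, compute g(0), g(1), … with moves {2, 5, 7}:
k:     0  1  2  3  4  5  6  7  8  9 10 11
g(k):  0  0  1  1  0  2  1  3  2  2  0  3
So g(11) = 3.
For heap B, compute g(0), g(1), … with moves {3, 6}:
g(0) = mex{} = 0
g(1) = mex{} = 0
g(2) = mex{} = 0
g(3) = mex{0} = 1
g(4) = mex{0} = 1
g(5) = mex{0} = 1
g(6) = mex{0,1} = 2
g(7) = mex{0,1} = 2
g(8) = mex{0,1} = 2
g(9) = mex{1,2} = 0
So g(9) = 0.
By the Sprague-Grundy theorem, the Grundy value of a sum of independent games is the XOR of the component values.
Combined value = 3 XOR 0 = 3.

3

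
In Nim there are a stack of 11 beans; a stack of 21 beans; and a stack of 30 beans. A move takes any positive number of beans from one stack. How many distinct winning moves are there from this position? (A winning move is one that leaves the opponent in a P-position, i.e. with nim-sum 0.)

0

Compute the nim-sum pairwise:
11 XOR 21 = 30
30 XOR 30 = 0
The nim-sum is already 0, so every move leaves a nonzero nim-sum — there are no winning moves.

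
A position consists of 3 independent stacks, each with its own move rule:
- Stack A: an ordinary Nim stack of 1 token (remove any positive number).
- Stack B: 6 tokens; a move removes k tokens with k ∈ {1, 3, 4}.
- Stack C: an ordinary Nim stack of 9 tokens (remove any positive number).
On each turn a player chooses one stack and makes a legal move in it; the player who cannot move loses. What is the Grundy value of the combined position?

10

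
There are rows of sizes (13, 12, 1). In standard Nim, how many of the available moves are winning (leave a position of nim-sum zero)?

0

Bitwise XOR of the heap sizes:
  1101  (13)
  1100  (12)
  0001  (1)
  ----
  0000  (0)
The nim-sum is already 0, so every move leaves a nonzero nim-sum — there are no winning moves.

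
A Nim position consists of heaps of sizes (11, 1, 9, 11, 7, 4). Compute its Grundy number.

11

Nim-sum: 11 XOR 1 XOR 9 XOR 11 XOR 7 XOR 4 = 11.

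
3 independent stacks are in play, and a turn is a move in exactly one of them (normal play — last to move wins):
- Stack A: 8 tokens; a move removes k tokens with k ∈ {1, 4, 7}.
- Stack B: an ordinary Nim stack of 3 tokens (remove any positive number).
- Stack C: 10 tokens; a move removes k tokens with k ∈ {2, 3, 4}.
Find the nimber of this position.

1

Grundy values for stack A (subtraction set {1, 4, 7}):
k:     0  1  2  3  4  5  6  7  8
g(k):  0  1  0  1  2  0  1  2  0
So g(8) = 0.
Stack B is a plain Nim stack of size 3, so its Grundy value is 3.
For stack C, compute g(0), g(1), … with moves {2, 3, 4}:
k:     0  1  2  3  4  5  6  7  8  9 10
g(k):  0  0  1  1  2  2  0  0  1  1  2
So g(10) = 2.
By the Sprague-Grundy theorem, the Grundy value of a sum of independent games is the XOR of the component values.
Combined value = 0 XOR 3 XOR 2 = 1.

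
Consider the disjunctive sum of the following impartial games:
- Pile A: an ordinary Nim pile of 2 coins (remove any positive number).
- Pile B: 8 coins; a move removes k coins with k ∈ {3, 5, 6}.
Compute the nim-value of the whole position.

Pile A is a plain Nim pile of size 2, so its Grundy value is 2.
Build the Grundy sequence for pile B with g(k) = mex{g(k−s) : s ∈ {3, 5, 6}, s ≤ k}:
g(0) = mex{} = 0
g(1) = mex{} = 0
g(2) = mex{} = 0
g(3) = mex{0} = 1
g(4) = mex{0} = 1
g(5) = mex{0} = 1
g(6) = mex{0,1} = 2
g(7) = mex{0,1} = 2
g(8) = mex{0,1} = 2
So g(8) = 2.
The value of a disjunctive sum is the nim-sum of the parts.
Combined value = 2 XOR 2 = 0.

0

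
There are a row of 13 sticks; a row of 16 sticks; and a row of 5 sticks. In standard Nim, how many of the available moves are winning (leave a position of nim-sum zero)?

1

Compute the nim-sum pairwise:
13 XOR 16 = 29
29 XOR 5 = 24
The overall nim-sum is X = 24. A row of size p has a winning move iff p XOR X < p (reduce it to p XOR X).
  13: 13 XOR 24 = 21 ≥ 13 — no move.
  16: 16 XOR 24 = 8 < 16 — winning move (to 8).
  5: 5 XOR 24 = 29 ≥ 5 — no move.
That gives 1 winning move.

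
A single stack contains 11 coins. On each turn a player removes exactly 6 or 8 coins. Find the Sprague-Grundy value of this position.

Build the Grundy sequence with g(k) = mex{g(k−s) : s ∈ {6, 8}, s ≤ k}:
g(0) = mex{} = 0
g(1) = mex{} = 0
g(2) = mex{} = 0
g(3) = mex{} = 0
g(4) = mex{} = 0
g(5) = mex{} = 0
g(6) = mex{0} = 1
g(7) = mex{0} = 1
g(8) = mex{0} = 1
g(9) = mex{0} = 1
g(10) = mex{0} = 1
g(11) = mex{0} = 1
So g(11) = 1.

1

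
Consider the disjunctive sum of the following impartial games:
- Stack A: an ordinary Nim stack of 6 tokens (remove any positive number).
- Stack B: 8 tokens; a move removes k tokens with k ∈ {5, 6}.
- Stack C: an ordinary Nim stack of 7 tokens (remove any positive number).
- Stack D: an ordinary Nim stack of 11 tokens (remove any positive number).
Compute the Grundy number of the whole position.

Stack A is a plain Nim stack of size 6, so its Grundy value is 6.
For stack B, compute g(0), g(1), … with moves {5, 6}:
k:     0  1  2  3  4  5  6  7  8
g(k):  0  0  0  0  0  1  1  1  1
So g(8) = 1.
Stack C is a plain Nim stack of size 7, so its Grundy value is 7.
Stack D is a plain Nim stack of size 11, so its Grundy value is 11.
The value of a disjunctive sum is the nim-sum of the parts.
Combined value = 6 XOR 1 XOR 7 XOR 11 = 11.

11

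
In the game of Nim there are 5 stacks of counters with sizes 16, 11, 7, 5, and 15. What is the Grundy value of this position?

Compute the nim-sum pairwise:
16 XOR 11 = 27
27 XOR 7 = 28
28 XOR 5 = 25
25 XOR 15 = 22

22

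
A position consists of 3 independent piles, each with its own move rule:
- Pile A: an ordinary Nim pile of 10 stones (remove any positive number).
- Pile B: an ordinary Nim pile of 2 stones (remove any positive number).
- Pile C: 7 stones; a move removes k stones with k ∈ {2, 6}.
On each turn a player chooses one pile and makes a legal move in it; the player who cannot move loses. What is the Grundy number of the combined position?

Pile A is a plain Nim pile of size 10, so its Grundy value is 10.
Pile B is a plain Nim pile of size 2, so its Grundy value is 2.
Grundy values for pile C (subtraction set {2, 6}):
k:     0  1  2  3  4  5  6  7
g(k):  0  0  1  1  0  0  1  1
So g(7) = 1.
The value of a disjunctive sum is the nim-sum of the parts.
Combined value = 10 ⊕ 2 ⊕ 1 = 9.

9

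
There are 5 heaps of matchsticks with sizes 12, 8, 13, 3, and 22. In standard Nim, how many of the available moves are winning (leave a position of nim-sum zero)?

In binary:
  01100  (12)
  01000  (8)
  01101  (13)
  00011  (3)
  10110  (22)
  -----
  11100  (28)
The overall nim-sum is X = 28. A heap of size p has a winning move iff p XOR X < p (reduce it to p XOR X).
  12: 12 XOR 28 = 16 ≥ 12 — no move.
  8: 8 XOR 28 = 20 ≥ 8 — no move.
  13: 13 XOR 28 = 17 ≥ 13 — no move.
  3: 3 XOR 28 = 31 ≥ 3 — no move.
  22: 22 XOR 28 = 10 < 22 — winning move (to 10).
That gives 1 winning move.

1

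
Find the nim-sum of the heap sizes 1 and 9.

Bitwise XOR of the heap sizes:
  0001  (1)
  1001  (9)
  ----
  1000  (8)

8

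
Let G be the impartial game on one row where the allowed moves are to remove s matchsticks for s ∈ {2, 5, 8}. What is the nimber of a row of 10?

0

Compute g(0), g(1), … for moves {2, 5, 8}:
g(0) = mex{} = 0
g(1) = mex{} = 0
g(2) = mex{0} = 1
g(3) = mex{0} = 1
g(4) = mex{1} = 0
g(5) = mex{0,1} = 2
g(6) = mex{0} = 1
g(7) = mex{1,2} = 0
g(8) = mex{0,1} = 2
g(9) = mex{0} = 1
g(10) = mex{1,2} = 0
So g(10) = 0.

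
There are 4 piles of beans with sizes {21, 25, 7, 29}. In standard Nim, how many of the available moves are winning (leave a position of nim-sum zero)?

Nim-sum: 21 ⊕ 25 ⊕ 7 ⊕ 29 = 22.
The overall nim-sum is X = 22. A pile of size p has a winning move iff p XOR X < p (reduce it to p XOR X).
  21: 21 XOR 22 = 3 < 21 — winning move (to 3).
  25: 25 XOR 22 = 15 < 25 — winning move (to 15).
  7: 7 XOR 22 = 17 ≥ 7 — no move.
  29: 29 XOR 22 = 11 < 29 — winning move (to 11).
That gives 3 winning moves.

3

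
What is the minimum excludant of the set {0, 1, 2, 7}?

The values 0, 1, 2 are all present; 3 is the first non-negative integer missing from the set.

3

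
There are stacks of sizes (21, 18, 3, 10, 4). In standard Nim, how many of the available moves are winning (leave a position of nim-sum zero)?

Write each in binary and XOR column by column:
  10101  (21)
  10010  (18)
  00011  (3)
  01010  (10)
  00100  (4)
  -----
  01010  (10)
The overall nim-sum is X = 10. A stack of size p has a winning move iff p XOR X < p (reduce it to p XOR X).
  21: 21 XOR 10 = 31 ≥ 21 — no move.
  18: 18 XOR 10 = 24 ≥ 18 — no move.
  3: 3 XOR 10 = 9 ≥ 3 — no move.
  10: 10 XOR 10 = 0 < 10 — winning move (to 0).
  4: 4 XOR 10 = 14 ≥ 4 — no move.
That gives 1 winning move.

1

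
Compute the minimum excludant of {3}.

0 is not in the set, so the mex is 0.

0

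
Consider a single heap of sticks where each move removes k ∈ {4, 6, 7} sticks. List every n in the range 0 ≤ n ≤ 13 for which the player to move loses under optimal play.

Build the Grundy sequence with g(k) = mex{g(k−s) : s ∈ {4, 6, 7}, s ≤ k}:
g(0) = mex{} = 0
g(1) = mex{} = 0
g(2) = mex{} = 0
g(3) = mex{} = 0
g(4) = mex{0} = 1
g(5) = mex{0} = 1
g(6) = mex{0} = 1
g(7) = mex{0} = 1
g(8) = mex{0,1} = 2
g(9) = mex{0,1} = 2
g(10) = mex{0,1} = 2
g(11) = mex{1} = 0
g(12) = mex{1,2} = 0
g(13) = mex{1,2} = 0
The P-positions (g = 0) in 0..13 are 0, 1, 2, 3, 11, 12, 13.

0, 1, 2, 3, 11, 12, 13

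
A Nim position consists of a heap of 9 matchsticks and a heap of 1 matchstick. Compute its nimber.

Compute the nim-sum pairwise:
9 ^ 1 = 8

8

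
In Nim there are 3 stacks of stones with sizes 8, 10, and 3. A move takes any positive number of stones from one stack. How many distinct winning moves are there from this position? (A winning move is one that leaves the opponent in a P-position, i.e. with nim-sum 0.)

1

In binary:
  1000  (8)
  1010  (10)
  0011  (3)
  ----
  0001  (1)
The overall nim-sum is X = 1. A stack of size p has a winning move iff p XOR X < p (reduce it to p XOR X).
  8: 8 XOR 1 = 9 ≥ 8 — no move.
  10: 10 XOR 1 = 11 ≥ 10 — no move.
  3: 3 XOR 1 = 2 < 3 — winning move (to 2).
That gives 1 winning move.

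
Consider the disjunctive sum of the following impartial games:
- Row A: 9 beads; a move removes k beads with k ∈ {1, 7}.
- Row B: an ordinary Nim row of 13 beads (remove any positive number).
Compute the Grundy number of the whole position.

12

For row A, compute g(0), g(1), … with moves {1, 7}:
g(0) = mex{} = 0
g(1) = mex{0} = 1
g(2) = mex{1} = 0
g(3) = mex{0} = 1
g(4) = mex{1} = 0
g(5) = mex{0} = 1
g(6) = mex{1} = 0
g(7) = mex{0} = 1
g(8) = mex{1} = 0
g(9) = mex{0} = 1
So g(9) = 1.
Row B is a plain Nim row of size 13, so its Grundy value is 13.
By the Sprague-Grundy theorem, the Grundy value of a sum of independent games is the XOR of the component values.
Combined value = 1 XOR 13 = 12.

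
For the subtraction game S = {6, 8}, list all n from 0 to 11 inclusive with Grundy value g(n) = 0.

0, 1, 2, 3, 4, 5

Compute g(0), g(1), … for moves {6, 8}:
k:     0  1  2  3  4  5  6  7  8  9 10 11
g(k):  0  0  0  0  0  0  1  1  1  1  1  1
The P-positions (g = 0) in 0..11 are 0, 1, 2, 3, 4, 5.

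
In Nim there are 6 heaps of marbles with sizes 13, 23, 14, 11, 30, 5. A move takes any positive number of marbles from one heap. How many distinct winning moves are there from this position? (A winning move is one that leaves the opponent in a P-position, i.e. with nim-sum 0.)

Nim-sum: 13 XOR 23 XOR 14 XOR 11 XOR 30 XOR 5 = 4.
The overall nim-sum is X = 4. A heap of size p has a winning move iff p XOR X < p (reduce it to p XOR X).
  13: 13 XOR 4 = 9 < 13 — winning move (to 9).
  23: 23 XOR 4 = 19 < 23 — winning move (to 19).
  14: 14 XOR 4 = 10 < 14 — winning move (to 10).
  11: 11 XOR 4 = 15 ≥ 11 — no move.
  30: 30 XOR 4 = 26 < 30 — winning move (to 26).
  5: 5 XOR 4 = 1 < 5 — winning move (to 1).
That gives 5 winning moves.

5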